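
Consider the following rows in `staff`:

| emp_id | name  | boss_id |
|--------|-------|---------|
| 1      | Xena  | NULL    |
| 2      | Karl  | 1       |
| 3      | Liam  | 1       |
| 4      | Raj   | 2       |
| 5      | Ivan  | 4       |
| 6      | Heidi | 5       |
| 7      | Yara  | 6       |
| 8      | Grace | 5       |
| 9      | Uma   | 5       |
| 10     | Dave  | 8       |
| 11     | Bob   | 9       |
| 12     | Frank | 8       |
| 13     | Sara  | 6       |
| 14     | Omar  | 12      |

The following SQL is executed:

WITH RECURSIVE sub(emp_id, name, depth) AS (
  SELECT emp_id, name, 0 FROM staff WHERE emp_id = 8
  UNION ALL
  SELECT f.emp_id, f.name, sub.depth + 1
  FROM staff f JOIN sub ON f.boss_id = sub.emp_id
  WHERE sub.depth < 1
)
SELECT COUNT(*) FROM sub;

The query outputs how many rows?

Base: emp_id=8 (Grace) at depth 0.
Iteration 1: rows with boss_id in {8} -> Dave (id 10, depth 1), Frank (id 12, depth 1).
Iteration 2: depth < 1 fails for all current rows; recursion stops.
Total rows emitted: 3.

3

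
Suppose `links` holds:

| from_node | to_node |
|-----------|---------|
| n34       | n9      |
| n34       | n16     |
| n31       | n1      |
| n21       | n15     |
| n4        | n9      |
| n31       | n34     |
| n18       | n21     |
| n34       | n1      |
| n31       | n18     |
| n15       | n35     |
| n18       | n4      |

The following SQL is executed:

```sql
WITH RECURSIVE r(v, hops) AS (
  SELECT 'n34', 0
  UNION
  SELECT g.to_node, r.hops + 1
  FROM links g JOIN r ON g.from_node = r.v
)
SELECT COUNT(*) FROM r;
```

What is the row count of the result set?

Base: (n34, hops=0).
Iteration 1: edges from {n34} -> (n1, hops=1), (n16, hops=1), (n9, hops=1).
Iteration 2: no outgoing edges from {n1,n16,n9}; recursion stops.
Total rows emitted: 4.

4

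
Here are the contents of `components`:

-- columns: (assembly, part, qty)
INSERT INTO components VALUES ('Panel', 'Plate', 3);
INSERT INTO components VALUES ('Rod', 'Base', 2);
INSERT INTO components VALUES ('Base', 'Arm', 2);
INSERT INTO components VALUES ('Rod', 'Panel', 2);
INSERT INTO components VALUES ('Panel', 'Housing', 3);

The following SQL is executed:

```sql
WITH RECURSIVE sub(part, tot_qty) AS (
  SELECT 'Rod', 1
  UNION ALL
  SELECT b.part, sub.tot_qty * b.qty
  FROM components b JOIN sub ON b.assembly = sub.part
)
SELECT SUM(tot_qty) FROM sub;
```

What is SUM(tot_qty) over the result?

21

Base: (Rod, tot_qty=1).
Iteration 1: components of {Rod} -> Base = 1*2 = 2, Panel = 1*2 = 2.
Iteration 2: components of {Base,Panel} -> Arm = 2*2 = 4, Housing = 2*3 = 6, Plate = 2*3 = 6.
Iteration 3: no further components; recursion stops.
SUM(tot_qty) = 1 + 2 + 2 + 4 + 6 + 6 = 21.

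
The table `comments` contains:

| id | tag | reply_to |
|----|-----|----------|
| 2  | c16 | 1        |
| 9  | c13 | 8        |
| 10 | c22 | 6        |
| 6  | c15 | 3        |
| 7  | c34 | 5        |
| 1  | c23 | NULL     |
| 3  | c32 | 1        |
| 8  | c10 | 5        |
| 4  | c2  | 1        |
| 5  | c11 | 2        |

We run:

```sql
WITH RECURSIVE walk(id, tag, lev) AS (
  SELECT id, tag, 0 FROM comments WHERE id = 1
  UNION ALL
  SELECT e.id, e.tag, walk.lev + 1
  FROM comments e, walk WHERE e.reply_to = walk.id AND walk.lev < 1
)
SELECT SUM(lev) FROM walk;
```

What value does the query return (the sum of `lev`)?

Base: id=1 (c23) at lev 0.
Iteration 1: rows with reply_to in {1} -> c16 (id 2, lev 1), c32 (id 3, lev 1), c2 (id 4, lev 1).
Iteration 2: lev < 1 fails for all current rows; recursion stops.
SUM(lev) = 0 + 1 + 1 + 1 = 3.

3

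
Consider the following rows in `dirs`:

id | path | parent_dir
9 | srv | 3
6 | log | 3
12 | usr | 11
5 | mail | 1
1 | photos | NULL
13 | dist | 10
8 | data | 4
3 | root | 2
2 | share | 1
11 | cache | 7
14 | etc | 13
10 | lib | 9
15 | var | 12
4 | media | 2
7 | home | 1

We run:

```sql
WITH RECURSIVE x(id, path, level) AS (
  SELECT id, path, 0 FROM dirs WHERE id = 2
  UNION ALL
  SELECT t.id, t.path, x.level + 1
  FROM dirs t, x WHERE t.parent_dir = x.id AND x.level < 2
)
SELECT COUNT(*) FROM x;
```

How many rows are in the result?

6

Base: id=2 (share) at level 0.
Iteration 1: rows with parent_dir in {2} -> root (id 3, level 1), media (id 4, level 1).
Iteration 2: rows with parent_dir in {3,4} -> log (id 6, level 2), data (id 8, level 2), srv (id 9, level 2).
Iteration 3: level < 2 fails for all current rows; recursion stops.
Total rows emitted: 6.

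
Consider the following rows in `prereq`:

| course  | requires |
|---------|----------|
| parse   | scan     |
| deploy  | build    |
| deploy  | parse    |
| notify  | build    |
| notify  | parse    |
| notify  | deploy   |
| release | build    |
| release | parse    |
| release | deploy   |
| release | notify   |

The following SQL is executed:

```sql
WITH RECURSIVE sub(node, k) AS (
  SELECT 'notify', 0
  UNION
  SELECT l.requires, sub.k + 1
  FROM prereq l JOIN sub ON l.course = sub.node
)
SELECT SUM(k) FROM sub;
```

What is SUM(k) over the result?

Base: (notify, k=0).
Iteration 1: edges from {notify} -> (build, k=1), (deploy, k=1), (parse, k=1).
Iteration 2: edges from {build,deploy,parse} -> (build, k=2), (parse, k=2), (scan, k=2).
Iteration 3: edges from {build,parse,scan} -> (scan, k=3).
Iteration 4: no outgoing edges from {scan}; recursion stops.
SUM(k) = 0 + 1 + 1 + 1 + 2 + 2 + 2 + 3 = 12.

12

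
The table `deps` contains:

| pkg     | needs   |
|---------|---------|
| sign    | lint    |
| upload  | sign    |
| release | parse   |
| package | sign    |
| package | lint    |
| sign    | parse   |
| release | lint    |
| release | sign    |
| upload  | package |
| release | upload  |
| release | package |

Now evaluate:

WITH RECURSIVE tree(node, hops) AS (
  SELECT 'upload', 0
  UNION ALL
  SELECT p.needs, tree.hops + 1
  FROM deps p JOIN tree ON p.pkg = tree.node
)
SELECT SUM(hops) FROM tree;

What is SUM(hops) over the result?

Base: (upload, hops=0).
Iteration 1: edges from {upload} -> (package, hops=1), (sign, hops=1).
Iteration 2: edges from {package,sign} -> (lint, hops=2) x2, (parse, hops=2), (sign, hops=2). [UNION ALL keeps all 4 new rows, including repeats]
Iteration 3: edges from {lint,parse,sign} -> (lint, hops=3), (parse, hops=3).
Iteration 4: no outgoing edges from {lint,parse}; recursion stops.
SUM(hops) = 0 + 1 + 1 + 2 + 2 + 2 + 2 + 3 + 3 = 16.

16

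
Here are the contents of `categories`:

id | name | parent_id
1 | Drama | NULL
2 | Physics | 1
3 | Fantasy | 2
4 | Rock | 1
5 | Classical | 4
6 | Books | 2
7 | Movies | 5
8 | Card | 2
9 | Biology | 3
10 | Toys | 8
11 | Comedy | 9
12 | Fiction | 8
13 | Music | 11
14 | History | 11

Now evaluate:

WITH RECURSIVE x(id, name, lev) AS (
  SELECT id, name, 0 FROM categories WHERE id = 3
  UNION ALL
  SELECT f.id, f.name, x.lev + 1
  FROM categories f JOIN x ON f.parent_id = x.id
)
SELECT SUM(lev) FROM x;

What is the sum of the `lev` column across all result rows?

Base: id=3 (Fantasy) at lev 0.
Iteration 1: rows with parent_id in {3} -> Biology (id 9, lev 1).
Iteration 2: rows with parent_id in {9} -> Comedy (id 11, lev 2).
Iteration 3: rows with parent_id in {11} -> Music (id 13, lev 3), History (id 14, lev 3).
Iteration 4: no rows with parent_id in {13,14}; recursion stops.
SUM(lev) = 0 + 1 + 2 + 3 + 3 = 9.

9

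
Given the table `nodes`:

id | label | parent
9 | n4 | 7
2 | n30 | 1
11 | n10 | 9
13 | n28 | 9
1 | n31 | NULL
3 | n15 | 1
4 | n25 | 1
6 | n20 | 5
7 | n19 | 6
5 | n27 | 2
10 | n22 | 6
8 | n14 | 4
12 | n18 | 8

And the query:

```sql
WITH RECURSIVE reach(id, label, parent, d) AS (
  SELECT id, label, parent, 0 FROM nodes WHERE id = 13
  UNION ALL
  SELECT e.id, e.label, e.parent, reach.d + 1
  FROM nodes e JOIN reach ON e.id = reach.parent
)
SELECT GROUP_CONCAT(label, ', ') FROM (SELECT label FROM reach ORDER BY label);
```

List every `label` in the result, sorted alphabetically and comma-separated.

Base: id=13 (n28), parent=9, d 0.
Iteration 1: join on id=9 -> n4 (id 9, parent=7, d 1).
Iteration 2: join on id=7 -> n19 (id 7, parent=6, d 2).
Iteration 3: join on id=6 -> n20 (id 6, parent=5, d 3).
Iteration 4: join on id=5 -> n27 (id 5, parent=2, d 4).
Iteration 5: join on id=2 -> n30 (id 2, parent=1, d 5).
Iteration 6: join on id=1 -> n31 (id 1, parent=NULL, d 6).
Iteration 7: parent is NULL; no match; recursion stops.

n19, n20, n27, n28, n30, n31, n4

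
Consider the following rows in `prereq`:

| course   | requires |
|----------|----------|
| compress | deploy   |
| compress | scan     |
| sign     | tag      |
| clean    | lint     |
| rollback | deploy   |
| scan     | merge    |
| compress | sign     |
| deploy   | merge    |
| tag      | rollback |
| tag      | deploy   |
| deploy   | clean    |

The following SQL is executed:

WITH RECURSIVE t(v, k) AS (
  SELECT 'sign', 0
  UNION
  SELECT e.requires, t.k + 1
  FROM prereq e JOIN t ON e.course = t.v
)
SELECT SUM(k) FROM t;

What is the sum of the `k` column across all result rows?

Base: (sign, k=0).
Iteration 1: edges from {sign} -> (tag, k=1).
Iteration 2: edges from {tag} -> (deploy, k=2), (rollback, k=2).
Iteration 3: edges from {deploy,rollback} -> (clean, k=3), (deploy, k=3), (merge, k=3).
Iteration 4: edges from {clean,deploy,merge} -> (clean, k=4), (lint, k=4), (merge, k=4).
Iteration 5: edges from {clean,lint,merge} -> (lint, k=5).
Iteration 6: no outgoing edges from {lint}; recursion stops.
SUM(k) = 0 + 1 + 2 + 2 + 3 + 3 + 3 + 4 + 4 + 4 + 5 = 31.

31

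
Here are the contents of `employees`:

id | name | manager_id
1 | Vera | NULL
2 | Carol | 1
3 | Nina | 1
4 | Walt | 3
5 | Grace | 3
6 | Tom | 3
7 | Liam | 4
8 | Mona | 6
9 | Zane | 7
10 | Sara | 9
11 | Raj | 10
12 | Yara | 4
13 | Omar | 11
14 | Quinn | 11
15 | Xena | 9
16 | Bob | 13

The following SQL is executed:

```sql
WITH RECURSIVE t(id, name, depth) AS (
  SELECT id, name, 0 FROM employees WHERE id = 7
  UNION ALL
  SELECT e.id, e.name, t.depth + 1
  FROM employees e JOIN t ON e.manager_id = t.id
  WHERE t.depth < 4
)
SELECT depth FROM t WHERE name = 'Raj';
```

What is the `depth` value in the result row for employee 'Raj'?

Base: id=7 (Liam) at depth 0.
Iteration 1: rows with manager_id in {7} -> Zane (id 9, depth 1).
Iteration 2: rows with manager_id in {9} -> Sara (id 10, depth 2), Xena (id 15, depth 2).
Iteration 3: rows with manager_id in {10,15} -> Raj (id 11, depth 3).
Iteration 4: rows with manager_id in {11} -> Omar (id 13, depth 4), Quinn (id 14, depth 4).
Iteration 5: depth < 4 fails for all current rows; recursion stops.

3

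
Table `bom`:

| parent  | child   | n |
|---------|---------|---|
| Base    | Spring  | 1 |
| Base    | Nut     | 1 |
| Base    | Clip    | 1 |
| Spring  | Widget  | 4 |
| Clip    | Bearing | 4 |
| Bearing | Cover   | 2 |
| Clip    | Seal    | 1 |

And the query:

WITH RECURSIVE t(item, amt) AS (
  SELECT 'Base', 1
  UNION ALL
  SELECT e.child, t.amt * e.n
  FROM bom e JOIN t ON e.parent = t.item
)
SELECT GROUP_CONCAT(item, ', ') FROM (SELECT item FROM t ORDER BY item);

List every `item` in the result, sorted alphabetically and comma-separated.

Base, Bearing, Clip, Cover, Nut, Seal, Spring, Widget

Base: (Base, amt=1).
Iteration 1: components of {Base} -> Clip = 1*1 = 1, Nut = 1*1 = 1, Spring = 1*1 = 1.
Iteration 2: components of {Clip,Nut,Spring} -> Bearing = 1*4 = 4, Seal = 1*1 = 1, Widget = 1*4 = 4.
Iteration 3: components of {Bearing,Seal,Widget} -> Cover = 4*2 = 8.
Iteration 4: no further components; recursion stops.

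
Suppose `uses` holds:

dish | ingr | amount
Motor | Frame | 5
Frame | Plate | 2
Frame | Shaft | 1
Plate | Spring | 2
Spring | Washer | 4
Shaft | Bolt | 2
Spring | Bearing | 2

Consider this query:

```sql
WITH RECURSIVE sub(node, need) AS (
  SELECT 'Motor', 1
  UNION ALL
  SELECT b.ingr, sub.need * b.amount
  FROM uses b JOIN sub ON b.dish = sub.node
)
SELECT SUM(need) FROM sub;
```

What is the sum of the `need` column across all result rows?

171

Base: (Motor, need=1).
Iteration 1: components of {Motor} -> Frame = 1*5 = 5.
Iteration 2: components of {Frame} -> Plate = 5*2 = 10, Shaft = 5*1 = 5.
Iteration 3: components of {Plate,Shaft} -> Bolt = 5*2 = 10, Spring = 10*2 = 20.
Iteration 4: components of {Bolt,Spring} -> Bearing = 20*2 = 40, Washer = 20*4 = 80.
Iteration 5: no further components; recursion stops.
SUM(need) = 1 + 5 + 10 + 5 + 20 + 10 + 80 + 40 = 171.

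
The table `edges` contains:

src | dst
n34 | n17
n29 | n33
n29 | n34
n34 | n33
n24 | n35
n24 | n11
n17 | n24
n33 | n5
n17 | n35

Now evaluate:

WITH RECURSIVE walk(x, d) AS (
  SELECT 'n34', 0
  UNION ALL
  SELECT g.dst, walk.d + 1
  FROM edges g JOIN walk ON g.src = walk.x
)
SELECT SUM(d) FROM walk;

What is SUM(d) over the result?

Base: (n34, d=0).
Iteration 1: edges from {n34} -> (n17, d=1), (n33, d=1).
Iteration 2: edges from {n17,n33} -> (n24, d=2), (n35, d=2), (n5, d=2).
Iteration 3: edges from {n24,n35,n5} -> (n11, d=3), (n35, d=3).
Iteration 4: no outgoing edges from {n11,n35}; recursion stops.
SUM(d) = 0 + 1 + 1 + 2 + 2 + 2 + 3 + 3 = 14.

14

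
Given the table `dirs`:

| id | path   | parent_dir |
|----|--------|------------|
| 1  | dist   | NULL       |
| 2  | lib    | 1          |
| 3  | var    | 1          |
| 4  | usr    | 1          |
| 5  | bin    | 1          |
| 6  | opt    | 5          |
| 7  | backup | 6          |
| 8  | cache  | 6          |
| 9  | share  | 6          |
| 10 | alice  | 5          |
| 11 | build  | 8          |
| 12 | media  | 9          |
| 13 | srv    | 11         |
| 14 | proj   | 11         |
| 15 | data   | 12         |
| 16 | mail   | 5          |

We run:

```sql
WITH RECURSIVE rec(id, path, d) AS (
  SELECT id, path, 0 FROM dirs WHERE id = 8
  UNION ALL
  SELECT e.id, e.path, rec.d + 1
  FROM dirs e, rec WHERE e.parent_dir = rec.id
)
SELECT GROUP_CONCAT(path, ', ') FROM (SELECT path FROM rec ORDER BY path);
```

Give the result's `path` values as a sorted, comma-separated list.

Base: id=8 (cache) at d 0.
Iteration 1: rows with parent_dir in {8} -> build (id 11, d 1).
Iteration 2: rows with parent_dir in {11} -> srv (id 13, d 2), proj (id 14, d 2).
Iteration 3: no rows with parent_dir in {13,14}; recursion stops.

build, cache, proj, srv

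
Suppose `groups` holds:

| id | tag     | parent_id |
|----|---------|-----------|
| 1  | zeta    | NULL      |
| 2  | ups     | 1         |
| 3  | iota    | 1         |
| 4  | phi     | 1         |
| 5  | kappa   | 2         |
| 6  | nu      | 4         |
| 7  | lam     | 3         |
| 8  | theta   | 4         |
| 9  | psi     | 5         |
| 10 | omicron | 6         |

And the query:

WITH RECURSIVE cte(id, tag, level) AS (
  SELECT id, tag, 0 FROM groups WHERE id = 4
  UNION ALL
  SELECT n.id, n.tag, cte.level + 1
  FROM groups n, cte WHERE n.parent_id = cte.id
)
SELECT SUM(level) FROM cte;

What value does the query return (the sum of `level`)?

Base: id=4 (phi) at level 0.
Iteration 1: rows with parent_id in {4} -> nu (id 6, level 1), theta (id 8, level 1).
Iteration 2: rows with parent_id in {6,8} -> omicron (id 10, level 2).
Iteration 3: no rows with parent_id in {10}; recursion stops.
SUM(level) = 0 + 1 + 1 + 2 = 4.

4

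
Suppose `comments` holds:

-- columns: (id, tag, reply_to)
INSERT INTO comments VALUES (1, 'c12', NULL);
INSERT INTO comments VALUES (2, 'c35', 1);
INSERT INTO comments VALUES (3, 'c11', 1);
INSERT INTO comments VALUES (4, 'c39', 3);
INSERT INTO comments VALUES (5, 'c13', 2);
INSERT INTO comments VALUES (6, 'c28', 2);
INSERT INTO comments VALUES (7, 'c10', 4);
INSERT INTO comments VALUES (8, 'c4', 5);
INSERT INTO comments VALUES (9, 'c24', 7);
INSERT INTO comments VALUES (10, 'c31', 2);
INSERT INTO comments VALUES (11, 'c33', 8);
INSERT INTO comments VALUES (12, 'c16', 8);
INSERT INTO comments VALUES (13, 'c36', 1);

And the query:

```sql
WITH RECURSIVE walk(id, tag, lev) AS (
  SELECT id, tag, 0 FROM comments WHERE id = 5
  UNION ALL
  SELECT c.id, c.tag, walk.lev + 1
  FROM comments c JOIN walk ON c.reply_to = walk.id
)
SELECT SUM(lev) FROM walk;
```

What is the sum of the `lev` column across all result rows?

5

Base: id=5 (c13) at lev 0.
Iteration 1: rows with reply_to in {5} -> c4 (id 8, lev 1).
Iteration 2: rows with reply_to in {8} -> c33 (id 11, lev 2), c16 (id 12, lev 2).
Iteration 3: no rows with reply_to in {11,12}; recursion stops.
SUM(lev) = 0 + 1 + 2 + 2 = 5.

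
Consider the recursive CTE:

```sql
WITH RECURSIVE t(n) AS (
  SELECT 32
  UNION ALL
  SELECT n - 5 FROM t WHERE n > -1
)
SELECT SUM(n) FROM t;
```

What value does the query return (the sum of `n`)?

116

Base: n=32.
Iteration 1: 32 > -1 holds -> n = 32 - 5 = 27.
Iteration 2: 27 > -1 holds -> n = 27 - 5 = 22.
Iteration 3: 22 > -1 holds -> n = 22 - 5 = 17.
Iteration 4: 17 > -1 holds -> n = 17 - 5 = 12.
Iteration 5: 12 > -1 holds -> n = 12 - 5 = 7.
Iteration 6: 7 > -1 holds -> n = 7 - 5 = 2.
Iteration 7: 2 > -1 holds -> n = 2 - 5 = -3.
Iteration 8: -3 > -1 fails; recursion stops.
SUM(n) = 32 + 27 + 22 + 17 + 12 + 7 + 2 + -3 = 116.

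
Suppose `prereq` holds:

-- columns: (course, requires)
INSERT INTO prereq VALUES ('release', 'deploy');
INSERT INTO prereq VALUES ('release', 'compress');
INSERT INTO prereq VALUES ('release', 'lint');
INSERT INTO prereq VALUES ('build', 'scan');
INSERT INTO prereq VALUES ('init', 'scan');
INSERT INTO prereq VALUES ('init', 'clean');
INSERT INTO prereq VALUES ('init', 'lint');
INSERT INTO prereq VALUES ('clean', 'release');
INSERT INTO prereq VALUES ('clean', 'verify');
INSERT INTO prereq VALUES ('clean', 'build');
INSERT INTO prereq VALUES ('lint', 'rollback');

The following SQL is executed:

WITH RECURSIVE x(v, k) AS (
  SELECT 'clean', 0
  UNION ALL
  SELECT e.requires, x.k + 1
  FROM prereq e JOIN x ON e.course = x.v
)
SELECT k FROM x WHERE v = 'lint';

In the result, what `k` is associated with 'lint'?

Base: (clean, k=0).
Iteration 1: edges from {clean} -> (build, k=1), (release, k=1), (verify, k=1).
Iteration 2: edges from {build,release,verify} -> (compress, k=2), (deploy, k=2), (lint, k=2), (scan, k=2).
Iteration 3: edges from {compress,deploy,lint,scan} -> (rollback, k=3).
Iteration 4: no outgoing edges from {rollback}; recursion stops.

2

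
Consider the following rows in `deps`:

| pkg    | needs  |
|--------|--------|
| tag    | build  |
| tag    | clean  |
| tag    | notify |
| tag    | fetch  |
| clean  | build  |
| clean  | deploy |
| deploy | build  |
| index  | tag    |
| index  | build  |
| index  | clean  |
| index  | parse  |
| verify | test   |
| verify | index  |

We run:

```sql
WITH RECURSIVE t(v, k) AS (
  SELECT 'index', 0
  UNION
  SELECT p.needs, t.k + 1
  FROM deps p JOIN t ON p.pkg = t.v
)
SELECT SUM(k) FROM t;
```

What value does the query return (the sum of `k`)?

24

Base: (index, k=0).
Iteration 1: edges from {index} -> (build, k=1), (clean, k=1), (parse, k=1), (tag, k=1).
Iteration 2: edges from {build,clean,parse,tag} -> (build, k=2), (clean, k=2), (deploy, k=2), (fetch, k=2), (notify, k=2). [UNION drops 1 duplicate row(s)]
Iteration 3: edges from {build,clean,deploy,fetch,notify} -> (build, k=3), (deploy, k=3). [UNION drops 1 duplicate row(s)]
Iteration 4: edges from {build,deploy} -> (build, k=4).
Iteration 5: no outgoing edges from {build}; recursion stops.
SUM(k) = 0 + 1 + 1 + 1 + 1 + 2 + 2 + 2 + 2 + 2 + 3 + 3 + 4 = 24.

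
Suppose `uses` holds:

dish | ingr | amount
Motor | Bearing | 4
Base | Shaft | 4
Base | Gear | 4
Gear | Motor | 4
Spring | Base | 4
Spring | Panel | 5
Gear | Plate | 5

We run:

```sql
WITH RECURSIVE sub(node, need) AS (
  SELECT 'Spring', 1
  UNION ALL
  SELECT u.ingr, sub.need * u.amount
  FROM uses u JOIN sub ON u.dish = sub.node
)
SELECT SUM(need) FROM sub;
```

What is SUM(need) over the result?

Base: (Spring, need=1).
Iteration 1: components of {Spring} -> Base = 1*4 = 4, Panel = 1*5 = 5.
Iteration 2: components of {Base,Panel} -> Gear = 4*4 = 16, Shaft = 4*4 = 16.
Iteration 3: components of {Gear,Shaft} -> Motor = 16*4 = 64, Plate = 16*5 = 80.
Iteration 4: components of {Motor,Plate} -> Bearing = 64*4 = 256.
Iteration 5: no further components; recursion stops.
SUM(need) = 1 + 4 + 5 + 16 + 16 + 64 + 80 + 256 = 442.

442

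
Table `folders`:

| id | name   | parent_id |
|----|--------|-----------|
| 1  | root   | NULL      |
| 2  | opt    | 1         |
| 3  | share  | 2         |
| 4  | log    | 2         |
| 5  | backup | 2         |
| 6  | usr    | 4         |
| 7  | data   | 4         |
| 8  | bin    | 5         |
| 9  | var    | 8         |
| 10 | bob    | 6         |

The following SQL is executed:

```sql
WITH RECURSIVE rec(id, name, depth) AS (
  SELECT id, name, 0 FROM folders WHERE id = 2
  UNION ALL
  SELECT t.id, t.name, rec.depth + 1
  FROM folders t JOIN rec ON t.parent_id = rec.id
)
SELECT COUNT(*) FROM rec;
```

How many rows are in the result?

9

Base: id=2 (opt) at depth 0.
Iteration 1: rows with parent_id in {2} -> share (id 3, depth 1), log (id 4, depth 1), backup (id 5, depth 1).
Iteration 2: rows with parent_id in {3,4,5} -> usr (id 6, depth 2), data (id 7, depth 2), bin (id 8, depth 2).
Iteration 3: rows with parent_id in {6,7,8} -> var (id 9, depth 3), bob (id 10, depth 3).
Iteration 4: no rows with parent_id in {9,10}; recursion stops.
Total rows emitted: 9.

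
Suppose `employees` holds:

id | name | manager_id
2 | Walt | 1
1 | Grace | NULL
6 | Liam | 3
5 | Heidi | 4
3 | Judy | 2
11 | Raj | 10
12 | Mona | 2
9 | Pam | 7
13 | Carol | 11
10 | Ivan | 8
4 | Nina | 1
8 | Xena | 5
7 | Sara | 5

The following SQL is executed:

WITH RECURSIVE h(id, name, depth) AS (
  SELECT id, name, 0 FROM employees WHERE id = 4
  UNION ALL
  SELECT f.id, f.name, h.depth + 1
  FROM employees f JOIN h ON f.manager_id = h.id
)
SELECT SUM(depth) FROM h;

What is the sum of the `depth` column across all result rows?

20

Base: id=4 (Nina) at depth 0.
Iteration 1: rows with manager_id in {4} -> Heidi (id 5, depth 1).
Iteration 2: rows with manager_id in {5} -> Sara (id 7, depth 2), Xena (id 8, depth 2).
Iteration 3: rows with manager_id in {7,8} -> Pam (id 9, depth 3), Ivan (id 10, depth 3).
Iteration 4: rows with manager_id in {9,10} -> Raj (id 11, depth 4).
Iteration 5: rows with manager_id in {11} -> Carol (id 13, depth 5).
Iteration 6: no rows with manager_id in {13}; recursion stops.
SUM(depth) = 0 + 1 + 2 + 2 + 3 + 3 + 4 + 5 = 20.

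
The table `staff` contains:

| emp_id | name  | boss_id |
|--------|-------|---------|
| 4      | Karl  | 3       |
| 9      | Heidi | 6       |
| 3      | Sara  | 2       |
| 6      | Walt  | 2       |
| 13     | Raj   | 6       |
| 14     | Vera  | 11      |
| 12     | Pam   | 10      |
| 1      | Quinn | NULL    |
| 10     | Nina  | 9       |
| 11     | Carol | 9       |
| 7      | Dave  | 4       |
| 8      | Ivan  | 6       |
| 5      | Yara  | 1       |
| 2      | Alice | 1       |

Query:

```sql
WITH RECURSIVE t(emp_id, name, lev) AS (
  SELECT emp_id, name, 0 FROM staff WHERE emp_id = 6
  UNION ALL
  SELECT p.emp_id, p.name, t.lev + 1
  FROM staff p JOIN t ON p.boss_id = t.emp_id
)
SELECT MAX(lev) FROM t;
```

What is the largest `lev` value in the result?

Base: emp_id=6 (Walt) at lev 0.
Iteration 1: rows with boss_id in {6} -> Ivan (id 8, lev 1), Heidi (id 9, lev 1), Raj (id 13, lev 1).
Iteration 2: rows with boss_id in {8,9,13} -> Nina (id 10, lev 2), Carol (id 11, lev 2).
Iteration 3: rows with boss_id in {10,11} -> Pam (id 12, lev 3), Vera (id 14, lev 3).
Iteration 4: no rows with boss_id in {12,14}; recursion stops.
lev values: 0, 1, 1, 1, 2, 2, 3, 3; the maximum is 3.

3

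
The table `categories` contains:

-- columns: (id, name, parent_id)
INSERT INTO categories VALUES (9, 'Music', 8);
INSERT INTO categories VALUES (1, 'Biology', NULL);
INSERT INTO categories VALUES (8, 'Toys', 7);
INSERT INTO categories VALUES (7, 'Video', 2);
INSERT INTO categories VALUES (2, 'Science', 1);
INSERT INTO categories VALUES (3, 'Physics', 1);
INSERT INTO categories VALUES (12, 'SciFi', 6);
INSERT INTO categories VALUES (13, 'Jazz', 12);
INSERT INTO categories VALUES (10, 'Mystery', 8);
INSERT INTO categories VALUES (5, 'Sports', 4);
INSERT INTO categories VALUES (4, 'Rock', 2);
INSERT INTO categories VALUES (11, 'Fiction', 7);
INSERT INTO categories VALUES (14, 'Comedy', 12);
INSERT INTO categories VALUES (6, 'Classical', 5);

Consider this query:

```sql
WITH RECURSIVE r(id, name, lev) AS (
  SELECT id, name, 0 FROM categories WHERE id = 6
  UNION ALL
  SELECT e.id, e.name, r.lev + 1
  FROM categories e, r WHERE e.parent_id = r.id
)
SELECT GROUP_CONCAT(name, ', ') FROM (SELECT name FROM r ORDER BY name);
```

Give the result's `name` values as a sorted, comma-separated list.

Base: id=6 (Classical) at lev 0.
Iteration 1: rows with parent_id in {6} -> SciFi (id 12, lev 1).
Iteration 2: rows with parent_id in {12} -> Jazz (id 13, lev 2), Comedy (id 14, lev 2).
Iteration 3: no rows with parent_id in {13,14}; recursion stops.

Classical, Comedy, Jazz, SciFi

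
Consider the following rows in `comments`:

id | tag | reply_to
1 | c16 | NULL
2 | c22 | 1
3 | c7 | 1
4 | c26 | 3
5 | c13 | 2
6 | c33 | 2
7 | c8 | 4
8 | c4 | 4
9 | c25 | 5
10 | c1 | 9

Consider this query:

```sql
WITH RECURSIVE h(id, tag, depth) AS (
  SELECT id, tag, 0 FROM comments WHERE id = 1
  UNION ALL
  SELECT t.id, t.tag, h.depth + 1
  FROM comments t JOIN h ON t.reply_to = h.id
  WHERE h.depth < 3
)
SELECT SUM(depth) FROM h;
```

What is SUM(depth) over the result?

Base: id=1 (c16) at depth 0.
Iteration 1: rows with reply_to in {1} -> c22 (id 2, depth 1), c7 (id 3, depth 1).
Iteration 2: rows with reply_to in {2,3} -> c26 (id 4, depth 2), c13 (id 5, depth 2), c33 (id 6, depth 2).
Iteration 3: rows with reply_to in {4,5,6} -> c8 (id 7, depth 3), c4 (id 8, depth 3), c25 (id 9, depth 3).
Iteration 4: depth < 3 fails for all current rows; recursion stops.
SUM(depth) = 0 + 1 + 1 + 2 + 2 + 2 + 3 + 3 + 3 = 17.

17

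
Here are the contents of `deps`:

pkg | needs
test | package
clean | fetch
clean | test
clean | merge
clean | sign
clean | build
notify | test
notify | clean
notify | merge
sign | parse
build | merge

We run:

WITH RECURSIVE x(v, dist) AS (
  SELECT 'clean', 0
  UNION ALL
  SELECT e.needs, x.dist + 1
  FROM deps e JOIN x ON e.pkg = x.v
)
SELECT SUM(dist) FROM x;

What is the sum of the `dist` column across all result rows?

11

Base: (clean, dist=0).
Iteration 1: edges from {clean} -> (build, dist=1), (fetch, dist=1), (merge, dist=1), (sign, dist=1), (test, dist=1).
Iteration 2: edges from {build,fetch,merge,sign,test} -> (merge, dist=2), (package, dist=2), (parse, dist=2).
Iteration 3: no outgoing edges from {merge,package,parse}; recursion stops.
SUM(dist) = 0 + 1 + 1 + 1 + 1 + 1 + 2 + 2 + 2 = 11.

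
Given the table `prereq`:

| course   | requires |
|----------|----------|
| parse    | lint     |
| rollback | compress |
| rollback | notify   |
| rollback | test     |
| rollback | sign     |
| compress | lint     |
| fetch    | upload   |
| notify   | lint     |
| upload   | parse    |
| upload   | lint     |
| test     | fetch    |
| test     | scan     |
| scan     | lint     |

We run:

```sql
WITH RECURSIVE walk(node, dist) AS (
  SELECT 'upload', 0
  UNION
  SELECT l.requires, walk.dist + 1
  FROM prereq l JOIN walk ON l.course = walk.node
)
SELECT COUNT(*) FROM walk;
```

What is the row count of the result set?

4

Base: (upload, dist=0).
Iteration 1: edges from {upload} -> (lint, dist=1), (parse, dist=1).
Iteration 2: edges from {lint,parse} -> (lint, dist=2).
Iteration 3: no outgoing edges from {lint}; recursion stops.
Total rows emitted: 4.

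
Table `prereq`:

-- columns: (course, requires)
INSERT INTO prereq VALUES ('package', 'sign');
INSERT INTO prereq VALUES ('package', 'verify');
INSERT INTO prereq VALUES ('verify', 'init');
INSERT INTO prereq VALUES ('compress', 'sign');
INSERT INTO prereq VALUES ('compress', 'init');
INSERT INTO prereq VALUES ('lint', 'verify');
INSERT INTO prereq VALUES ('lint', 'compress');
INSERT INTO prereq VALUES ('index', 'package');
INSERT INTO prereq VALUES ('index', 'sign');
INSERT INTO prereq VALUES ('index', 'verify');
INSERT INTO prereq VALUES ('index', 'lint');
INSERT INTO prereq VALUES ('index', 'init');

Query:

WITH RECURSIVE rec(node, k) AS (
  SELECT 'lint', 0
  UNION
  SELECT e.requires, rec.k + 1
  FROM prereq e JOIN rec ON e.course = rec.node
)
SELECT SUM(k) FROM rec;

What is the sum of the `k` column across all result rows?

Base: (lint, k=0).
Iteration 1: edges from {lint} -> (compress, k=1), (verify, k=1).
Iteration 2: edges from {compress,verify} -> (init, k=2), (sign, k=2). [UNION drops 1 duplicate row(s)]
Iteration 3: no outgoing edges from {init,sign}; recursion stops.
SUM(k) = 0 + 1 + 1 + 2 + 2 = 6.

6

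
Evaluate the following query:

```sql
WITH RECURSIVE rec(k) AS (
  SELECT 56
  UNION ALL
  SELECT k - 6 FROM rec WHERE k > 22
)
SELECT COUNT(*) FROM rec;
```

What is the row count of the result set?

7

Base: k=56.
Iteration 1: 56 > 22 holds -> k = 56 - 6 = 50.
Iteration 2: 50 > 22 holds -> k = 50 - 6 = 44.
Iteration 3: 44 > 22 holds -> k = 44 - 6 = 38.
Iteration 4: 38 > 22 holds -> k = 38 - 6 = 32.
Iteration 5: 32 > 22 holds -> k = 32 - 6 = 26.
Iteration 6: 26 > 22 holds -> k = 26 - 6 = 20.
Iteration 7: 20 > 22 fails; recursion stops.
Total rows emitted: 7.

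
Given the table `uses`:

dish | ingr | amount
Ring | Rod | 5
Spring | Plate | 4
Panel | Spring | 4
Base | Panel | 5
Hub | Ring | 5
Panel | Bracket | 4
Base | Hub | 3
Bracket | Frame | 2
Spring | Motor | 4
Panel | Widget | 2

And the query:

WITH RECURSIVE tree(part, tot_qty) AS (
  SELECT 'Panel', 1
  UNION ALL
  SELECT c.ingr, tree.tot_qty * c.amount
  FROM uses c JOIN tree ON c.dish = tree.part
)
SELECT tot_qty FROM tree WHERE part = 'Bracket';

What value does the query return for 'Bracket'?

4

Base: (Panel, tot_qty=1).
Iteration 1: components of {Panel} -> Bracket = 1*4 = 4, Spring = 1*4 = 4, Widget = 1*2 = 2.
Iteration 2: components of {Bracket,Spring,Widget} -> Frame = 4*2 = 8, Motor = 4*4 = 16, Plate = 4*4 = 16.
Iteration 3: no further components; recursion stops.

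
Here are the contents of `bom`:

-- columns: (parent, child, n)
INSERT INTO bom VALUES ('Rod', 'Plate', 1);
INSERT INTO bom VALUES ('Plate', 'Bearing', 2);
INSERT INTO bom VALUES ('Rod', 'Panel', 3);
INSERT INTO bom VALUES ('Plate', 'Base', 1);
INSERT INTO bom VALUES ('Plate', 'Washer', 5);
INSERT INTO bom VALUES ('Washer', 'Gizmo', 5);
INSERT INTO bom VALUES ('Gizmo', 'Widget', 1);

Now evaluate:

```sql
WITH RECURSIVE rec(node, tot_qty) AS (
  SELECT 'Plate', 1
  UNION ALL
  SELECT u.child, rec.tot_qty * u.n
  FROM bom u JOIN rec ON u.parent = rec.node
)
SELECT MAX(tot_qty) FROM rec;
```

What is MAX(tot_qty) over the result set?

Base: (Plate, tot_qty=1).
Iteration 1: components of {Plate} -> Base = 1*1 = 1, Bearing = 1*2 = 2, Washer = 1*5 = 5.
Iteration 2: components of {Base,Bearing,Washer} -> Gizmo = 5*5 = 25.
Iteration 3: components of {Gizmo} -> Widget = 25*1 = 25.
Iteration 4: no further components; recursion stops.
tot_qty values: 1, 2, 1, 5, 25, 25; the maximum is 25.

25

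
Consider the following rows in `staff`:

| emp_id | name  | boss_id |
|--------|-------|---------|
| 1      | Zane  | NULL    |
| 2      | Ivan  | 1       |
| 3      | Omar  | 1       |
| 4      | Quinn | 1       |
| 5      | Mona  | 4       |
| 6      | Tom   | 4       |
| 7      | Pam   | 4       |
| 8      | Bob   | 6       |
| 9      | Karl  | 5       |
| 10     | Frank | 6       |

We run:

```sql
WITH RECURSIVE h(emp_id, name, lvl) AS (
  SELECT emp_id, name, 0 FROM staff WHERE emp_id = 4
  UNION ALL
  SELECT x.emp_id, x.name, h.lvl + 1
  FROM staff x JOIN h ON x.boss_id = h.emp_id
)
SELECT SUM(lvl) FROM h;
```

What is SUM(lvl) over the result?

9

Base: emp_id=4 (Quinn) at lvl 0.
Iteration 1: rows with boss_id in {4} -> Mona (id 5, lvl 1), Tom (id 6, lvl 1), Pam (id 7, lvl 1).
Iteration 2: rows with boss_id in {5,6,7} -> Bob (id 8, lvl 2), Karl (id 9, lvl 2), Frank (id 10, lvl 2).
Iteration 3: no rows with boss_id in {8,9,10}; recursion stops.
SUM(lvl) = 0 + 1 + 1 + 1 + 2 + 2 + 2 = 9.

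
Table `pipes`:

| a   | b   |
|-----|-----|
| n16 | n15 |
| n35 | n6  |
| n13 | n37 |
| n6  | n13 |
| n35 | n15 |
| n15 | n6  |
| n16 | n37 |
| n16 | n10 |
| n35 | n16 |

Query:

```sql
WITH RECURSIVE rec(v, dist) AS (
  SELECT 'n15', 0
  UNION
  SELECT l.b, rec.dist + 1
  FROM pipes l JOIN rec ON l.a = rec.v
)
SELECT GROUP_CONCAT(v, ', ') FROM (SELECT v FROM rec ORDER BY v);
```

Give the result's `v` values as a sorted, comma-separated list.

n13, n15, n37, n6

Base: (n15, dist=0).
Iteration 1: edges from {n15} -> (n6, dist=1).
Iteration 2: edges from {n6} -> (n13, dist=2).
Iteration 3: edges from {n13} -> (n37, dist=3).
Iteration 4: no outgoing edges from {n37}; recursion stops.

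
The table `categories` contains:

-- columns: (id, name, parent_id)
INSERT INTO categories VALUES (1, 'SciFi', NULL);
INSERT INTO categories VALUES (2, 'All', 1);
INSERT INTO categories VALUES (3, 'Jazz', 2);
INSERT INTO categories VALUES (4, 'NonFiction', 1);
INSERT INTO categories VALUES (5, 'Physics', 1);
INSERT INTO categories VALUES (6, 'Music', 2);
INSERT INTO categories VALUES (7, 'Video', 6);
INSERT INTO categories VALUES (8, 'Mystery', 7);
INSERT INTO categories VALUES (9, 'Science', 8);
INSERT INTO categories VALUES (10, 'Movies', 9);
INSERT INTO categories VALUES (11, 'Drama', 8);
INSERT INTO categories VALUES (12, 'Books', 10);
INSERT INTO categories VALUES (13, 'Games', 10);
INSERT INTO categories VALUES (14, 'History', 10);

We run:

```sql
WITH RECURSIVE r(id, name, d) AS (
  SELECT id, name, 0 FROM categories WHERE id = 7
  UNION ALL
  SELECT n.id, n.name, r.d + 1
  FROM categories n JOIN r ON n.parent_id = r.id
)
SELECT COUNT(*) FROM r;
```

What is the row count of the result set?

8

Base: id=7 (Video) at d 0.
Iteration 1: rows with parent_id in {7} -> Mystery (id 8, d 1).
Iteration 2: rows with parent_id in {8} -> Science (id 9, d 2), Drama (id 11, d 2).
Iteration 3: rows with parent_id in {9,11} -> Movies (id 10, d 3).
Iteration 4: rows with parent_id in {10} -> Books (id 12, d 4), Games (id 13, d 4), History (id 14, d 4).
Iteration 5: no rows with parent_id in {12,13,14}; recursion stops.
Total rows emitted: 8.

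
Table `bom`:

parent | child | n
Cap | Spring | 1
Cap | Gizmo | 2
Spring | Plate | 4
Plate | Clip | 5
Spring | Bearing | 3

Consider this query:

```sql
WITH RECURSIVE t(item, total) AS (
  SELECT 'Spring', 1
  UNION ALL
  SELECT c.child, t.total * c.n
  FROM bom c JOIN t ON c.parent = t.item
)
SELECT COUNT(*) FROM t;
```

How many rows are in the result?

4

Base: (Spring, total=1).
Iteration 1: components of {Spring} -> Bearing = 1*3 = 3, Plate = 1*4 = 4.
Iteration 2: components of {Bearing,Plate} -> Clip = 4*5 = 20.
Iteration 3: no further components; recursion stops.
Total rows emitted: 4.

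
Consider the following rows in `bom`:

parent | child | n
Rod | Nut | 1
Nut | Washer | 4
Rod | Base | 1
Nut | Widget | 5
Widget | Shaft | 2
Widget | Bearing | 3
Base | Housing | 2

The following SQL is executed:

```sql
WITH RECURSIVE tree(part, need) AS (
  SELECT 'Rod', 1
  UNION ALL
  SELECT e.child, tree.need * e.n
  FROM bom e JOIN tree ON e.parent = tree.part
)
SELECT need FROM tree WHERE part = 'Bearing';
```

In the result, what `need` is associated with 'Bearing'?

15

Base: (Rod, need=1).
Iteration 1: components of {Rod} -> Base = 1*1 = 1, Nut = 1*1 = 1.
Iteration 2: components of {Base,Nut} -> Housing = 1*2 = 2, Washer = 1*4 = 4, Widget = 1*5 = 5.
Iteration 3: components of {Housing,Washer,Widget} -> Bearing = 5*3 = 15, Shaft = 5*2 = 10.
Iteration 4: no further components; recursion stops.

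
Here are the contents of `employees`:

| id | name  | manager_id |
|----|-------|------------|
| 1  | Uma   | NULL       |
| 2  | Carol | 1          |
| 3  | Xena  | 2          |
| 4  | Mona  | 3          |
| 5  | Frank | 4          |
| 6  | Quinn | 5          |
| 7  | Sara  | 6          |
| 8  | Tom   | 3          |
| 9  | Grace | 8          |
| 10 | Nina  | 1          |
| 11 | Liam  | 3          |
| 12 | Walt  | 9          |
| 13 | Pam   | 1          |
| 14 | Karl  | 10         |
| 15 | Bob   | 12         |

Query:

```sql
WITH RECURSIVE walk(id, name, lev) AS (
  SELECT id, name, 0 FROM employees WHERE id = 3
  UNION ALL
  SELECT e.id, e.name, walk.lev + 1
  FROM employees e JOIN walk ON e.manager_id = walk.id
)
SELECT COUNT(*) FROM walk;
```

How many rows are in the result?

10

Base: id=3 (Xena) at lev 0.
Iteration 1: rows with manager_id in {3} -> Mona (id 4, lev 1), Tom (id 8, lev 1), Liam (id 11, lev 1).
Iteration 2: rows with manager_id in {4,8,11} -> Frank (id 5, lev 2), Grace (id 9, lev 2).
Iteration 3: rows with manager_id in {5,9} -> Quinn (id 6, lev 3), Walt (id 12, lev 3).
Iteration 4: rows with manager_id in {6,12} -> Sara (id 7, lev 4), Bob (id 15, lev 4).
Iteration 5: no rows with manager_id in {7,15}; recursion stops.
Total rows emitted: 10.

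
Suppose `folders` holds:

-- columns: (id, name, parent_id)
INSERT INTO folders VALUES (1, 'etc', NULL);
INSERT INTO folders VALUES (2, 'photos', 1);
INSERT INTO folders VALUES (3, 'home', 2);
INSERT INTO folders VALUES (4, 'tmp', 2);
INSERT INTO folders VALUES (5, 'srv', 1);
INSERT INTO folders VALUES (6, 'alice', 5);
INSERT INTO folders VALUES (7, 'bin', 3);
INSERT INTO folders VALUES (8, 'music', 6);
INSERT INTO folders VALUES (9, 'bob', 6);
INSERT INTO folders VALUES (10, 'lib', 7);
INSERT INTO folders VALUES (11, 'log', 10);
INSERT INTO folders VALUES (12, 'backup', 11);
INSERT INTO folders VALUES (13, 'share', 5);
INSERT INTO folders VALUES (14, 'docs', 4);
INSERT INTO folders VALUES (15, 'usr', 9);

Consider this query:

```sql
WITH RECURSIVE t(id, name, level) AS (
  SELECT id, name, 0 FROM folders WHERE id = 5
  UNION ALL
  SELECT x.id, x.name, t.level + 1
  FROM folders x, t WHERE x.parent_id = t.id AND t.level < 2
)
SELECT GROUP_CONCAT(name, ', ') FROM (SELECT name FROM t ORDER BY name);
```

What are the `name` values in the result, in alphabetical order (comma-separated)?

alice, bob, music, share, srv

Base: id=5 (srv) at level 0.
Iteration 1: rows with parent_id in {5} -> alice (id 6, level 1), share (id 13, level 1).
Iteration 2: rows with parent_id in {6,13} -> music (id 8, level 2), bob (id 9, level 2).
Iteration 3: level < 2 fails for all current rows; recursion stops.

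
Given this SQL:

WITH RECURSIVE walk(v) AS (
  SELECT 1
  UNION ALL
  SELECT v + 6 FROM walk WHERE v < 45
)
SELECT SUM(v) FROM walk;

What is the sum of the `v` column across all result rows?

225

Base: v=1.
Iteration 1: 1 < 45 holds -> v = 1 + 6 = 7.
Iteration 2: 7 < 45 holds -> v = 7 + 6 = 13.
Iteration 3: 13 < 45 holds -> v = 13 + 6 = 19.
Iteration 4: 19 < 45 holds -> v = 19 + 6 = 25.
Iteration 5: 25 < 45 holds -> v = 25 + 6 = 31.
Iteration 6: 31 < 45 holds -> v = 31 + 6 = 37.
Iteration 7: 37 < 45 holds -> v = 37 + 6 = 43.
Iteration 8: 43 < 45 holds -> v = 43 + 6 = 49.
Iteration 9: 49 < 45 fails; recursion stops.
SUM(v) = 1 + 7 + 13 + 19 + 25 + 31 + 37 + 43 + 49 = 225.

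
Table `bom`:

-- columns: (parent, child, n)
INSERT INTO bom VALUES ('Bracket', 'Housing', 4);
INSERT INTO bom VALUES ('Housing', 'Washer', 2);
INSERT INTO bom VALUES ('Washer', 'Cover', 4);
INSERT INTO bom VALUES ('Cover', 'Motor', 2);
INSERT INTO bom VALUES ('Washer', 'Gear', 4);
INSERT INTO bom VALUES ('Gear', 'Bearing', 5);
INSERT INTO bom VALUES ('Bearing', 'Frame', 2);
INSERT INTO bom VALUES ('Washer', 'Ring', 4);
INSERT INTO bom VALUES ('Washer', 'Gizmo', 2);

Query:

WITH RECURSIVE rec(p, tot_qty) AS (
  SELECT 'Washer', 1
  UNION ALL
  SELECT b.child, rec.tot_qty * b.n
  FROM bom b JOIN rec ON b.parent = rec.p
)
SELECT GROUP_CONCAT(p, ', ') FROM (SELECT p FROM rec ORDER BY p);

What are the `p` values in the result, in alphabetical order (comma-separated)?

Base: (Washer, tot_qty=1).
Iteration 1: components of {Washer} -> Cover = 1*4 = 4, Gear = 1*4 = 4, Gizmo = 1*2 = 2, Ring = 1*4 = 4.
Iteration 2: components of {Cover,Gear,Gizmo,Ring} -> Bearing = 4*5 = 20, Motor = 4*2 = 8.
Iteration 3: components of {Bearing,Motor} -> Frame = 20*2 = 40.
Iteration 4: no further components; recursion stops.

Bearing, Cover, Frame, Gear, Gizmo, Motor, Ring, Washer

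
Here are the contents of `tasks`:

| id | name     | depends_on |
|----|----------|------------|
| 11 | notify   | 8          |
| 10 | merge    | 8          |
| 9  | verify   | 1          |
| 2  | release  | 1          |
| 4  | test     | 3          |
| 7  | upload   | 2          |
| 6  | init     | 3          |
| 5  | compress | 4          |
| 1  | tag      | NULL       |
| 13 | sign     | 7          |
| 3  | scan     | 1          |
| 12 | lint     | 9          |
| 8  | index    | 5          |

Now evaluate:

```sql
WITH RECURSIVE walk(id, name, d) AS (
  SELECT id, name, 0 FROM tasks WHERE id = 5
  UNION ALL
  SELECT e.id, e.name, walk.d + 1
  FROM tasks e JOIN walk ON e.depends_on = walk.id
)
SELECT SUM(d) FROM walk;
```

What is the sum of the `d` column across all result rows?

Base: id=5 (compress) at d 0.
Iteration 1: rows with depends_on in {5} -> index (id 8, d 1).
Iteration 2: rows with depends_on in {8} -> merge (id 10, d 2), notify (id 11, d 2).
Iteration 3: no rows with depends_on in {10,11}; recursion stops.
SUM(d) = 0 + 1 + 2 + 2 = 5.

5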